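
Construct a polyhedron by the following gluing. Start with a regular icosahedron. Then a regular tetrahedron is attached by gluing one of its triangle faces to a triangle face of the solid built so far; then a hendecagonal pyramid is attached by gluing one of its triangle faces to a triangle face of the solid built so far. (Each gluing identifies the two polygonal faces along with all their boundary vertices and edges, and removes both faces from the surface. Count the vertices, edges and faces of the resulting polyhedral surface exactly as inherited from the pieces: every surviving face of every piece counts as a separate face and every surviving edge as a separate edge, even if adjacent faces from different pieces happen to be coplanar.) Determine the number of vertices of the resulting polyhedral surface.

A regular icosahedron: V=12, E=30, F=20.
Attach a regular tetrahedron (V=4, E=6, F=4) along a 3-gon: merge 3 vertices and 3 edges, delete both glued faces → V=13, E=33, F=22.
Attach a hendecagonal pyramid (V=12, E=22, F=12) along a 3-gon: merge 3 vertices and 3 edges, delete both glued faces → V=22, E=52, F=32.
Check: V − E + F = 22 − 52 + 32 = 2.

22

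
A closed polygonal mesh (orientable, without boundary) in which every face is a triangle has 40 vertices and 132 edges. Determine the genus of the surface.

Every face is a triangle and each edge borders two faces, so 3F = 2·132, giving F = 88.
χ = V − E + F = 40 − 132 + 88 = -4.
For a closed orientable surface χ = 2 − 2g, so g = (2 − (-4))/2 = 3.

3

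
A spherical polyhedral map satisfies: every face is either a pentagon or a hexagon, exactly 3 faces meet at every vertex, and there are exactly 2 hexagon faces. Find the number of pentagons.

12

Let x be the number of pentagons; then F = 2 + x.
Edge–face incidences: 2E = 6·2 + 5·x = 12 + 5x.
Every vertex has degree 3, so 3V = 2E.
Euler: V − E + F = 2 ⇒ (2E)/3 − E + (2 + x) = 2.
Multiply by 6: 2·(2E) − 3·(2E) + 6·(2 + x) = 12, i.e. 12 + 6x − (12 + 5x) = 12.
Collecting terms: x = 12.
Then 2E = 12 + 5·12 = 72, so E = 36, V = 2E/3 = 24, F = 2 + 12 = 14.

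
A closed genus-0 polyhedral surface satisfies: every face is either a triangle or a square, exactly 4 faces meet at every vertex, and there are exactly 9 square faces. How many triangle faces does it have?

Let x be the number of triangles; then F = 9 + x.
Edge–face incidences: 2E = 4·9 + 3·x = 36 + 3x.
Every vertex has degree 4, so 4V = 2E.
Euler: V − E + F = 2 ⇒ (2E)/4 − E + (9 + x) = 2.
Multiply by 8: 2·(2E) − 4·(2E) + 8·(9 + x) = 16, i.e. 72 + 8x − 2·(36 + 3x) = 16.
Collecting terms: 2x = 16, so x = 8.
Then 2E = 36 + 3·8 = 60, so E = 30, V = 2E/4 = 15, F = 9 + 8 = 17.

8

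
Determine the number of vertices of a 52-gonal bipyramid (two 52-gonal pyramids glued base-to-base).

A bipyramid over an n-gon has 2n triangular faces and n + 2 vertices: V = 52 + 2 = 54, E = 3·52 = 156, F = 2·52 = 104.

54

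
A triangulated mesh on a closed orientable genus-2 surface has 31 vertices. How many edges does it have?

χ = 2 − 2·2 = -2, and every face is a triangle so 3F = 2E.
V − E + F = -2 with E = 3F/2 gives 31 − (3/2 − 1)·F = -2, so F = 66 and E = 99.

99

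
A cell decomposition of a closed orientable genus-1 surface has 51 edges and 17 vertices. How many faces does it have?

For a closed orientable surface of genus 1, χ = 2 − 2·1 = 0.
F = 0 − V + E = 0 − 17 + 51 = 34.

34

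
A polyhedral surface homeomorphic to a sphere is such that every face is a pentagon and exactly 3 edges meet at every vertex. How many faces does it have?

12

Each face has 5 edges and each edge borders two faces, so 2E = 5F.
Each vertex has degree 3, so 3V = 2E and hence V = 5F/3.
Euler: V − E + F = 2 ⇒ (5F/3) − (5F/2) + F = 2.
Multiply by 6: (10 − 15 + 6)F = 12, i.e. 1F = 12.
So F = 12, E = 5·12/2 = 30, V = 5·12/3 = 20.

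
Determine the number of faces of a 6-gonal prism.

A prism on an n-gon has two n-gon bases and n rectangular sides: V = 2·6 = 12, E = 3·6 = 18, F = 6 + 2 = 8.

8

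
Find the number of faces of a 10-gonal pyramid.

11

A pyramid on an n-gon base has one n-gon and n triangles: V = 10 + 1 = 11, E = 2·10 = 20, F = 10 + 1 = 11.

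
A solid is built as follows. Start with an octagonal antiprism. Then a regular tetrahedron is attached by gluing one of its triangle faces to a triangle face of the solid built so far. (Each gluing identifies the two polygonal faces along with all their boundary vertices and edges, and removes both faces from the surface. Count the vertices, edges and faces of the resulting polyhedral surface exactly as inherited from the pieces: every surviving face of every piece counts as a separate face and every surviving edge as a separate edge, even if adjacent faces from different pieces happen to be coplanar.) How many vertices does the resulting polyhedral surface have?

An octagonal antiprism: V=16, E=32, F=18.
Attach a regular tetrahedron (V=4, E=6, F=4) along a 3-gon: merge 3 vertices and 3 edges, delete both glued faces → V=17, E=35, F=20.
Check: V − E + F = 17 − 35 + 20 = 2.

17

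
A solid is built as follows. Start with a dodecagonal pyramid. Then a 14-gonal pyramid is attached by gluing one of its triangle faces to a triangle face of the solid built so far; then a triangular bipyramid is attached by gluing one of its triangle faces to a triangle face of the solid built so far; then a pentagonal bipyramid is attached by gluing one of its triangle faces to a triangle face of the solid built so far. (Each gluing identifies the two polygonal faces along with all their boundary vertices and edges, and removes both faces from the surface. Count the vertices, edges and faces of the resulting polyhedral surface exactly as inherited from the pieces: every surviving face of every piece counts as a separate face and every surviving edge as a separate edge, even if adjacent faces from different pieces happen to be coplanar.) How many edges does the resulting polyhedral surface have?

A dodecagonal pyramid: V=13, E=24, F=13.
Attach a 14-gonal pyramid (V=15, E=28, F=15) along a 3-gon: merge 3 vertices and 3 edges, delete both glued faces → V=25, E=49, F=26.
Attach a triangular bipyramid (V=5, E=9, F=6) along a 3-gon: merge 3 vertices and 3 edges, delete both glued faces → V=27, E=55, F=30.
Attach a pentagonal bipyramid (V=7, E=15, F=10) along a 3-gon: merge 3 vertices and 3 edges, delete both glued faces → V=31, E=67, F=38.
Check: V − E + F = 31 − 67 + 38 = 2.

67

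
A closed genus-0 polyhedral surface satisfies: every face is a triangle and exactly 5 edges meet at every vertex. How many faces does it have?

20

Each face has 3 edges and each edge borders two faces, so 2E = 3F.
Each vertex has degree 5, so 5V = 2E and hence V = 3F/5.
Euler: V − E + F = 2 ⇒ (3F/5) − (3F/2) + F = 2.
Multiply by 10: (6 − 15 + 10)F = 20, i.e. 1F = 20.
So F = 20, E = 3·20/2 = 30, V = 3·20/5 = 12.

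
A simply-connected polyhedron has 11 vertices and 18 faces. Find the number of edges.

27

Here V − E + F = 2.
E = V + F − (2) = 11 + 18 − (2) = 27.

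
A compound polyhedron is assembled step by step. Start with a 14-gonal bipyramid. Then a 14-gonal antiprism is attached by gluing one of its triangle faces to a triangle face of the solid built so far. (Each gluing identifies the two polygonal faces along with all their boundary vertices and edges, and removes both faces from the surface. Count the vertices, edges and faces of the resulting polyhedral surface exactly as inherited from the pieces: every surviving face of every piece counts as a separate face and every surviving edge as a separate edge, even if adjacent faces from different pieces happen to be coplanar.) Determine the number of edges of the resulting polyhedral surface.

95

A 14-gonal bipyramid: V=16, E=42, F=28.
Attach a 14-gonal antiprism (V=28, E=56, F=30) along a 3-gon: merge 3 vertices and 3 edges, delete both glued faces → V=41, E=95, F=56.
Check: V − E + F = 41 − 95 + 56 = 2.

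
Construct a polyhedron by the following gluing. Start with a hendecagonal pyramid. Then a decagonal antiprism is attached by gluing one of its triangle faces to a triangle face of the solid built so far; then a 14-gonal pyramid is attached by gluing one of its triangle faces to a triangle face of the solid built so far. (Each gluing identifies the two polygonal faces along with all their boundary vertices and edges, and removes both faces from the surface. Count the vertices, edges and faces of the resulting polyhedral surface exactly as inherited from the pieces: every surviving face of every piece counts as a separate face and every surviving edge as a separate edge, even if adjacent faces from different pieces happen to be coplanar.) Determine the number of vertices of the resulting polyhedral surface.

41

A hendecagonal pyramid: V=12, E=22, F=12.
Attach a decagonal antiprism (V=20, E=40, F=22) along a 3-gon: merge 3 vertices and 3 edges, delete both glued faces → V=29, E=59, F=32.
Attach a 14-gonal pyramid (V=15, E=28, F=15) along a 3-gon: merge 3 vertices and 3 edges, delete both glued faces → V=41, E=84, F=45.
Check: V − E + F = 41 − 84 + 45 = 2.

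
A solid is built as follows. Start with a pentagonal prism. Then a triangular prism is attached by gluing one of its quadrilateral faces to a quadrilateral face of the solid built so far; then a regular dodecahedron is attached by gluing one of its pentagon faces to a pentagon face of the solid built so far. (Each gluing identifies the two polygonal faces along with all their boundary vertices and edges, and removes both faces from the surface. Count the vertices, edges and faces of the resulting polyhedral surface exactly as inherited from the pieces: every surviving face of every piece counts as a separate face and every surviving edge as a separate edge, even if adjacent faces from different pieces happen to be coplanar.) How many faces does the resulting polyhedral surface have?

20

A pentagonal prism: V=10, E=15, F=7.
Attach a triangular prism (V=6, E=9, F=5) along a 4-gon: merge 4 vertices and 4 edges, delete both glued faces → V=12, E=20, F=10.
Attach a regular dodecahedron (V=20, E=30, F=12) along a 5-gon: merge 5 vertices and 5 edges, delete both glued faces → V=27, E=45, F=20.
Check: V − E + F = 27 − 45 + 20 = 2.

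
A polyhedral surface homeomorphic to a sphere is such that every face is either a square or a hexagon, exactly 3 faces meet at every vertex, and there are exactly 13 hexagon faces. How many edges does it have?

Let x be the number of squares; then F = 13 + x.
Edge–face incidences: 2E = 6·13 + 4·x = 78 + 4x.
Every vertex has degree 3, so 3V = 2E.
Euler: V − E + F = 2 ⇒ (2E)/3 − E + (13 + x) = 2.
Multiply by 6: 2·(2E) − 3·(2E) + 6·(13 + x) = 12, i.e. 78 + 6x − (78 + 4x) = 12.
Collecting terms: 2x = 12, so x = 6.
Then 2E = 78 + 4·6 = 102, so E = 51, V = 2E/3 = 34, F = 13 + 6 = 19.

51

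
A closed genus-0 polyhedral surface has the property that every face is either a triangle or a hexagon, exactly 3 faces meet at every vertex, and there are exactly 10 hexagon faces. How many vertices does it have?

Let x be the number of triangles; then F = 10 + x.
Edge–face incidences: 2E = 6·10 + 3·x = 60 + 3x.
Every vertex has degree 3, so 3V = 2E.
Euler: V − E + F = 2 ⇒ (2E)/3 − E + (10 + x) = 2.
Multiply by 6: 2·(2E) − 3·(2E) + 6·(10 + x) = 12, i.e. 60 + 6x − (60 + 3x) = 12.
Collecting terms: 3x = 12, so x = 4.
Then 2E = 60 + 3·4 = 72, so E = 36, V = 2E/3 = 24, F = 10 + 4 = 14.

24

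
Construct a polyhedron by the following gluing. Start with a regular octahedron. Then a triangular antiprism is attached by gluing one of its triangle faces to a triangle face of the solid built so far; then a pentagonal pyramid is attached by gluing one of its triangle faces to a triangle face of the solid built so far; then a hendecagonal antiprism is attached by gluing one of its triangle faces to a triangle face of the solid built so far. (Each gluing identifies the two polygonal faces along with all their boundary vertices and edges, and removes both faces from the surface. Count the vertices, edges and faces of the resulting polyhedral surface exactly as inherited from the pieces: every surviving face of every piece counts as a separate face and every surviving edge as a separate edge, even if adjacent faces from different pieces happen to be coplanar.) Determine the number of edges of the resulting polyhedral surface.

A regular octahedron: V=6, E=12, F=8.
Attach a triangular antiprism (V=6, E=12, F=8) along a 3-gon: merge 3 vertices and 3 edges, delete both glued faces → V=9, E=21, F=14.
Attach a pentagonal pyramid (V=6, E=10, F=6) along a 3-gon: merge 3 vertices and 3 edges, delete both glued faces → V=12, E=28, F=18.
Attach a hendecagonal antiprism (V=22, E=44, F=24) along a 3-gon: merge 3 vertices and 3 edges, delete both glued faces → V=31, E=69, F=40.
Check: V − E + F = 31 − 69 + 40 = 2.

69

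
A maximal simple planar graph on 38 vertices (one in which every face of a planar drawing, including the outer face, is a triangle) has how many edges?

108

In a plane triangulation 3F = 2E and V − E + F = 2, so E = 3V − 6 = 3·38 − 6 = 108.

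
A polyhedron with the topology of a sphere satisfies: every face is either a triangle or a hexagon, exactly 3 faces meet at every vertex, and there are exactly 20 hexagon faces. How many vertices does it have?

Let x be the number of triangles; then F = 20 + x.
Edge–face incidences: 2E = 6·20 + 3·x = 120 + 3x.
Every vertex has degree 3, so 3V = 2E.
Euler: V − E + F = 2 ⇒ (2E)/3 − E + (20 + x) = 2.
Multiply by 6: 2·(2E) − 3·(2E) + 6·(20 + x) = 12, i.e. 120 + 6x − (120 + 3x) = 12.
Collecting terms: 3x = 12, so x = 4.
Then 2E = 120 + 3·4 = 132, so E = 66, V = 2E/3 = 44, F = 20 + 4 = 24.

44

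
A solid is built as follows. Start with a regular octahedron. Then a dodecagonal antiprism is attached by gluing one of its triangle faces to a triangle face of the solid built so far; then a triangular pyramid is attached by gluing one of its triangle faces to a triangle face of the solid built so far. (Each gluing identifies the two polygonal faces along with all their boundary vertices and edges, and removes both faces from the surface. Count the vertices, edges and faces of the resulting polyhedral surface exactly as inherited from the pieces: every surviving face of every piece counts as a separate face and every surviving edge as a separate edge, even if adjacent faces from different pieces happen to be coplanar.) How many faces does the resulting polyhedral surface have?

34

A regular octahedron: V=6, E=12, F=8.
Attach a dodecagonal antiprism (V=24, E=48, F=26) along a 3-gon: merge 3 vertices and 3 edges, delete both glued faces → V=27, E=57, F=32.
Attach a triangular pyramid (V=4, E=6, F=4) along a 3-gon: merge 3 vertices and 3 edges, delete both glued faces → V=28, E=60, F=34.
Check: V − E + F = 28 − 60 + 34 = 2.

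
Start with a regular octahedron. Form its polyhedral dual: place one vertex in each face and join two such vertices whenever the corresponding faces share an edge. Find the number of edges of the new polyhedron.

12

The base solid has V = 6, E = 12, F = 8.
The dual swaps V and F and preserves E: V′ = F = 8, E′ = E = 12, F′ = V = 6.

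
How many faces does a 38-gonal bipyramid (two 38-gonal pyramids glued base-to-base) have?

76

A bipyramid over an n-gon has 2n triangular faces and n + 2 vertices: V = 38 + 2 = 40, E = 3·38 = 114, F = 2·38 = 76.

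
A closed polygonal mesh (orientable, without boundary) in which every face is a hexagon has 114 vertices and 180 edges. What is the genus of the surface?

Every face is a hexagon and each edge borders two faces, so 6F = 2·180, giving F = 60.
χ = V − E + F = 114 − 180 + 60 = -6.
For a closed orientable surface χ = 2 − 2g, so g = (2 − (-6))/2 = 4.

4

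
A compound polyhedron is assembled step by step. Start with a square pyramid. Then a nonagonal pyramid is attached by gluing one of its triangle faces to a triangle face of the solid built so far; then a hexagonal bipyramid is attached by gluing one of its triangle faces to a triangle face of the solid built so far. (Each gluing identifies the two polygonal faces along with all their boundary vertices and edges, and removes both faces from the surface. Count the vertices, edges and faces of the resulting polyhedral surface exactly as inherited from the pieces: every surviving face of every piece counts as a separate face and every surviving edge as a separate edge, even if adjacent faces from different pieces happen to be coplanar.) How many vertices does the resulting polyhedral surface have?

17

A square pyramid: V=5, E=8, F=5.
Attach a nonagonal pyramid (V=10, E=18, F=10) along a 3-gon: merge 3 vertices and 3 edges, delete both glued faces → V=12, E=23, F=13.
Attach a hexagonal bipyramid (V=8, E=18, F=12) along a 3-gon: merge 3 vertices and 3 edges, delete both glued faces → V=17, E=38, F=23.
Check: V − E + F = 17 − 38 + 23 = 2.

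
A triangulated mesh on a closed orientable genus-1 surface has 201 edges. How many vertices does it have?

67

χ = 2 − 2·1 = 0, and every face is a triangle so 3F = 2E.
F = 2E/3 = 134. Then V = 0 + E − F = 0 + 201 − 134 = 67.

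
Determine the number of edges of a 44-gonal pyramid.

A pyramid on an n-gon base has one n-gon and n triangles: V = 44 + 1 = 45, E = 2·44 = 88, F = 44 + 1 = 45.

88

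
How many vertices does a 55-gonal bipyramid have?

57

A bipyramid over an n-gon has 2n triangular faces and n + 2 vertices: V = 55 + 2 = 57, E = 3·55 = 165, F = 2·55 = 110.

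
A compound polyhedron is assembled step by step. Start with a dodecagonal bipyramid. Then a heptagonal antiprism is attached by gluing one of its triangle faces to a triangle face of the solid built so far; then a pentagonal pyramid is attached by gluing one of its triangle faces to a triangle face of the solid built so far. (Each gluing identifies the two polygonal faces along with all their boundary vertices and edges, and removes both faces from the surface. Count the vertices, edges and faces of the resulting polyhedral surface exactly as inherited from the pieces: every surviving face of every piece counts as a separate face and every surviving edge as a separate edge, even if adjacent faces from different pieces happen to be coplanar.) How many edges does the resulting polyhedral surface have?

68

A dodecagonal bipyramid: V=14, E=36, F=24.
Attach a heptagonal antiprism (V=14, E=28, F=16) along a 3-gon: merge 3 vertices and 3 edges, delete both glued faces → V=25, E=61, F=38.
Attach a pentagonal pyramid (V=6, E=10, F=6) along a 3-gon: merge 3 vertices and 3 edges, delete both glued faces → V=28, E=68, F=42.
Check: V − E + F = 28 − 68 + 42 = 2.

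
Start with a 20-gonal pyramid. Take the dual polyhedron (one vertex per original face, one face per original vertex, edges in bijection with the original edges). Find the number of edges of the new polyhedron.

The base solid has V = 21, E = 40, F = 21.
The dual swaps V and F and preserves E: V′ = F = 21, E′ = E = 40, F′ = V = 21.

40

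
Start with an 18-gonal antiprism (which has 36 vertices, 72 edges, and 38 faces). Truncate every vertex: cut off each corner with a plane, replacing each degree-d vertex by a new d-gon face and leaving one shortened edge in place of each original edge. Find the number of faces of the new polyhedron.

74

Truncation replaces each original edge-end by a new vertex, so V′ = 2E = 144.
Each original edge survives, and each old vertex of degree d contributes d new edges; summing degrees gives Σd = 2E, so E′ = E + 2E = 3E = 216.
Each original face survives and each original vertex becomes one new face: F′ = F + V = 74.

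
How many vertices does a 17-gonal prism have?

34

A prism on an n-gon has two n-gon bases and n rectangular sides: V = 2·17 = 34, E = 3·17 = 51, F = 17 + 2 = 19.
Check: V − E + F = 34 − 51 + 19 = 2.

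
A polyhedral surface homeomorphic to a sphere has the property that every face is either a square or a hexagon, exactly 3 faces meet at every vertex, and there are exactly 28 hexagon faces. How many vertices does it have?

Let x be the number of squares; then F = 28 + x.
Edge–face incidences: 2E = 6·28 + 4·x = 168 + 4x.
Every vertex has degree 3, so 3V = 2E.
Euler: V − E + F = 2 ⇒ (2E)/3 − E + (28 + x) = 2.
Multiply by 6: 2·(2E) − 3·(2E) + 6·(28 + x) = 12, i.e. 168 + 6x − (168 + 4x) = 12.
Collecting terms: 2x = 12, so x = 6.
Then 2E = 168 + 4·6 = 192, so E = 96, V = 2E/3 = 64, F = 28 + 6 = 34.

64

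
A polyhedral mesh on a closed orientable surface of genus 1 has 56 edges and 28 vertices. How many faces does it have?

28

For a closed orientable surface of genus 1, χ = 2 − 2·1 = 0.
F = 0 − V + E = 0 − 28 + 56 = 28.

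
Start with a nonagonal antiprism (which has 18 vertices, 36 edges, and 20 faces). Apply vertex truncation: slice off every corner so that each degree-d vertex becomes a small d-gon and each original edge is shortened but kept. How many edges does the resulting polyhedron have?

Truncation replaces each original edge-end by a new vertex, so V′ = 2E = 72.
Each original edge survives, and each old vertex of degree d contributes d new edges; summing degrees gives Σd = 2E, so E′ = E + 2E = 3E = 108.
Each original face survives and each original vertex becomes one new face: F′ = F + V = 38.

108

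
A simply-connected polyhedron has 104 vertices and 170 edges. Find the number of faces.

68

Here V − E + F = 2.
F = 2 − V + E = 2 − 104 + 170 = 68.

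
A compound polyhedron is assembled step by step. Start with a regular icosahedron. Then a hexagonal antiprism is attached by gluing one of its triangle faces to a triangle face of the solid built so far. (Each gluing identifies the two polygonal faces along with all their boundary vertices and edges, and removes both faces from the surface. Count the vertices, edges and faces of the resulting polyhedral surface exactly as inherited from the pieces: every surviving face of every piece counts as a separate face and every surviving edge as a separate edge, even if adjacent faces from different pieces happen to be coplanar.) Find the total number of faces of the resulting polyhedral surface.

A regular icosahedron: V=12, E=30, F=20.
Attach a hexagonal antiprism (V=12, E=24, F=14) along a 3-gon: merge 3 vertices and 3 edges, delete both glued faces → V=21, E=51, F=32.
Check: V − E + F = 21 − 51 + 32 = 2.

32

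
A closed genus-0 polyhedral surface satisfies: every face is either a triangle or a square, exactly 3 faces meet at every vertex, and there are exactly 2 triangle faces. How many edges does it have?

9

Let x be the number of squares; then F = 2 + x.
Edge–face incidences: 2E = 3·2 + 4·x = 6 + 4x.
Every vertex has degree 3, so 3V = 2E.
Euler: V − E + F = 2 ⇒ (2E)/3 − E + (2 + x) = 2.
Multiply by 6: 2·(2E) − 3·(2E) + 6·(2 + x) = 12, i.e. 12 + 6x − (6 + 4x) = 12.
Collecting terms: 2x + 6 = 12, so 2x = 6, so x = 3.
Then 2E = 6 + 4·3 = 18, so E = 9, V = 2E/3 = 6, F = 2 + 3 = 5.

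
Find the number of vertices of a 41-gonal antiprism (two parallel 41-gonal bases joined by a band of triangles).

82

An antiprism on an n-gon has two n-gon caps and 2n triangles: V = 2·41 = 82, E = 4·41 = 164, F = 2·41 + 2 = 84.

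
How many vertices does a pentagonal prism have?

10

A prism on an n-gon has two n-gon bases and n rectangular sides: V = 2·5 = 10, E = 3·5 = 15, F = 5 + 2 = 7.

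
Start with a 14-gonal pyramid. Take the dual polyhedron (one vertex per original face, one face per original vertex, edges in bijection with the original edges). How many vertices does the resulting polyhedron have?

The base solid has V = 15, E = 28, F = 15.
The dual swaps V and F and preserves E: V′ = F = 15, E′ = E = 28, F′ = V = 15.

15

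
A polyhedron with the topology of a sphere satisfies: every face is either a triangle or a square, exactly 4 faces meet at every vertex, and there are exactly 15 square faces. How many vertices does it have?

Let x be the number of triangles; then F = 15 + x.
Edge–face incidences: 2E = 4·15 + 3·x = 60 + 3x.
Every vertex has degree 4, so 4V = 2E.
Euler: V − E + F = 2 ⇒ (2E)/4 − E + (15 + x) = 2.
Multiply by 8: 2·(2E) − 4·(2E) + 8·(15 + x) = 16, i.e. 120 + 8x − 2·(60 + 3x) = 16.
Collecting terms: 2x = 16, so x = 8.
Then 2E = 60 + 3·8 = 84, so E = 42, V = 2E/4 = 21, F = 15 + 8 = 23.

21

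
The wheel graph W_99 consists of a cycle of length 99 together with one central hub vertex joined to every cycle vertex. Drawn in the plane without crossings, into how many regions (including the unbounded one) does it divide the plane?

W_99 has V = 99 + 1 = 100 vertices and E = 2·99 = 198 edges.
By Euler's formula F = 2 − V + E = 2 − 100 + 198 = 100.

100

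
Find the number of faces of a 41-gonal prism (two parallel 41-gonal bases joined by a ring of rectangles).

43

A prism on an n-gon has two n-gon bases and n rectangular sides: V = 2·41 = 82, E = 3·41 = 123, F = 41 + 2 = 43.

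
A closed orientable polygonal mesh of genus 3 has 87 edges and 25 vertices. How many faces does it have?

58

For a closed orientable surface of genus 3, χ = 2 − 2·3 = -4.
F = -4 − V + E = -4 − 25 + 87 = 58.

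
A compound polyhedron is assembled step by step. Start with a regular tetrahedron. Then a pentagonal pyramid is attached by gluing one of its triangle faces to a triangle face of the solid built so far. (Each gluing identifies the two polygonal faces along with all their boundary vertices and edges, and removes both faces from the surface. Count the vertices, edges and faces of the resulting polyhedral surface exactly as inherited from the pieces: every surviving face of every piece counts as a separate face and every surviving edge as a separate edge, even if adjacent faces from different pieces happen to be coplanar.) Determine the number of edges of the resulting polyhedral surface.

13

A regular tetrahedron: V=4, E=6, F=4.
Attach a pentagonal pyramid (V=6, E=10, F=6) along a 3-gon: merge 3 vertices and 3 edges, delete both glued faces → V=7, E=13, F=8.
Check: V − E + F = 7 − 13 + 8 = 2.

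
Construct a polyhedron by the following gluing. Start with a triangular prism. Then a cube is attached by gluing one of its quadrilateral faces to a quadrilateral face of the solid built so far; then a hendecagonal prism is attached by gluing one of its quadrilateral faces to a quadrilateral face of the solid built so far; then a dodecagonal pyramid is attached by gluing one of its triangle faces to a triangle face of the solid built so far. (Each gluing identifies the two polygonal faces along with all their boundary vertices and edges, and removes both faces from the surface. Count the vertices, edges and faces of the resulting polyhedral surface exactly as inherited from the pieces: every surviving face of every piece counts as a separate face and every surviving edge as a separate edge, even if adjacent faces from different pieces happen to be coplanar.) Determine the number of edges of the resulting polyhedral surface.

67

A triangular prism: V=6, E=9, F=5.
Attach a cube (V=8, E=12, F=6) along a 4-gon: merge 4 vertices and 4 edges, delete both glued faces → V=10, E=17, F=9.
Attach a hendecagonal prism (V=22, E=33, F=13) along a 4-gon: merge 4 vertices and 4 edges, delete both glued faces → V=28, E=46, F=20.
Attach a dodecagonal pyramid (V=13, E=24, F=13) along a 3-gon: merge 3 vertices and 3 edges, delete both glued faces → V=38, E=67, F=31.
Check: V − E + F = 38 − 67 + 31 = 2.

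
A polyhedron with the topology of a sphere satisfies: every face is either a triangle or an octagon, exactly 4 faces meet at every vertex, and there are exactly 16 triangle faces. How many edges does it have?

32

Let x be the number of octagons; then F = 16 + x.
Edge–face incidences: 2E = 3·16 + 8·x = 48 + 8x.
Every vertex has degree 4, so 4V = 2E.
Euler: V − E + F = 2 ⇒ (2E)/4 − E + (16 + x) = 2.
Multiply by 8: 2·(2E) − 4·(2E) + 8·(16 + x) = 16, i.e. 128 + 8x − 2·(48 + 8x) = 16.
Collecting terms: −8x + 32 = 16, so −8x = −16, so x = 2.
Then 2E = 48 + 8·2 = 64, so E = 32, V = 2E/4 = 16, F = 16 + 2 = 18.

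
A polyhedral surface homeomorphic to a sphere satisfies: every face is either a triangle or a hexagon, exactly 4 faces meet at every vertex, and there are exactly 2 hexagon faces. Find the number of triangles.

Let x be the number of triangles; then F = 2 + x.
Edge–face incidences: 2E = 6·2 + 3·x = 12 + 3x.
Every vertex has degree 4, so 4V = 2E.
Euler: V − E + F = 2 ⇒ (2E)/4 − E + (2 + x) = 2.
Multiply by 8: 2·(2E) − 4·(2E) + 8·(2 + x) = 16, i.e. 16 + 8x − 2·(12 + 3x) = 16.
Collecting terms: 2x − 8 = 16, so 2x = 24, so x = 12.
Then 2E = 12 + 3·12 = 48, so E = 24, V = 2E/4 = 12, F = 2 + 12 = 14.

12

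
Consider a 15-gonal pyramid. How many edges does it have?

30

A pyramid on an n-gon base has one n-gon and n triangles: V = 15 + 1 = 16, E = 2·15 = 30, F = 15 + 1 = 16.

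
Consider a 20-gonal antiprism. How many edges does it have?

80

An antiprism on an n-gon has two n-gon caps and 2n triangles: V = 2·20 = 40, E = 4·20 = 80, F = 2·20 + 2 = 42.
Check: V − E + F = 40 − 80 + 42 = 2.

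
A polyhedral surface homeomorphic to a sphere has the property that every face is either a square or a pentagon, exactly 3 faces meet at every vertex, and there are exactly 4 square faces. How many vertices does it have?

12

Let x be the number of pentagons; then F = 4 + x.
Edge–face incidences: 2E = 4·4 + 5·x = 16 + 5x.
Every vertex has degree 3, so 3V = 2E.
Euler: V − E + F = 2 ⇒ (2E)/3 − E + (4 + x) = 2.
Multiply by 6: 2·(2E) − 3·(2E) + 6·(4 + x) = 12, i.e. 24 + 6x − (16 + 5x) = 12.
Collecting terms: x + 8 = 12, so x = 4.
Then 2E = 16 + 5·4 = 36, so E = 18, V = 2E/3 = 12, F = 4 + 4 = 8.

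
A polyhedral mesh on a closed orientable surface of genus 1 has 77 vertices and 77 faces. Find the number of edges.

For a closed orientable surface of genus 1, χ = 2 − 2·1 = 0.
E = V + F − (0) = 77 + 77 − (0) = 154.

154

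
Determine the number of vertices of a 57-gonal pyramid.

58

A pyramid on an n-gon base has one n-gon and n triangles: V = 57 + 1 = 58, E = 2·57 = 114, F = 57 + 1 = 58.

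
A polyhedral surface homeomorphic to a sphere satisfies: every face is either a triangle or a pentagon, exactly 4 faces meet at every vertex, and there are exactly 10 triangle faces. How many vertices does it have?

Let x be the number of pentagons; then F = 10 + x.
Edge–face incidences: 2E = 3·10 + 5·x = 30 + 5x.
Every vertex has degree 4, so 4V = 2E.
Euler: V − E + F = 2 ⇒ (2E)/4 − E + (10 + x) = 2.
Multiply by 8: 2·(2E) − 4·(2E) + 8·(10 + x) = 16, i.e. 80 + 8x − 2·(30 + 5x) = 16.
Collecting terms: −2x + 20 = 16, so −2x = −4, so x = 2.
Then 2E = 30 + 5·2 = 40, so E = 20, V = 2E/4 = 10, F = 10 + 2 = 12.

10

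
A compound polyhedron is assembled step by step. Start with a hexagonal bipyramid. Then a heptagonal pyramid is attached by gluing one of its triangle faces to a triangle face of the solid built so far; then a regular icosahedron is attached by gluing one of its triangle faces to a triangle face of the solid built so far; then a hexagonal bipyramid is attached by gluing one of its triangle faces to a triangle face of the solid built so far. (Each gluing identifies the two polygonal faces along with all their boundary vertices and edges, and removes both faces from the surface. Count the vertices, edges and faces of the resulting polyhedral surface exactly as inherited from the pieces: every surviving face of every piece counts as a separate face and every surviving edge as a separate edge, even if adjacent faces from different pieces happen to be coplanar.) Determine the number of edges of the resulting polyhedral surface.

A hexagonal bipyramid: V=8, E=18, F=12.
Attach a heptagonal pyramid (V=8, E=14, F=8) along a 3-gon: merge 3 vertices and 3 edges, delete both glued faces → V=13, E=29, F=18.
Attach a regular icosahedron (V=12, E=30, F=20) along a 3-gon: merge 3 vertices and 3 edges, delete both glued faces → V=22, E=56, F=36.
Attach a hexagonal bipyramid (V=8, E=18, F=12) along a 3-gon: merge 3 vertices and 3 edges, delete both glued faces → V=27, E=71, F=46.
Check: V − E + F = 27 − 71 + 46 = 2.

71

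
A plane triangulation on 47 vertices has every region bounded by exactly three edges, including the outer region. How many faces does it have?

In a plane triangulation 3F = 2E and V − E + F = 2, so F = 2V − 4 = 2·47 − 4 = 90.

90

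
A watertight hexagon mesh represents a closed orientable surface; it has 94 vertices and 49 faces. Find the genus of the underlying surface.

3

Every face is a hexagon, so 2E = 6·49 = 294, giving E = 147.
χ = V − E + F = 94 − 147 + 49 = -4.
For a closed orientable surface χ = 2 − 2g, so g = (2 − (-4))/2 = 3.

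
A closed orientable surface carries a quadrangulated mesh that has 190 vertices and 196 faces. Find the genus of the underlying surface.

Every face is a square, so 2E = 4·196 = 784, giving E = 392.
χ = V − E + F = 190 − 392 + 196 = -6.
For a closed orientable surface χ = 2 − 2g, so g = (2 − (-6))/2 = 4.

4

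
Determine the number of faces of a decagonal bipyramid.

20

A bipyramid over an n-gon has 2n triangular faces and n + 2 vertices: V = 10 + 2 = 12, E = 3·10 = 30, F = 2·10 = 20.
Check: V − E + F = 12 − 30 + 20 = 2.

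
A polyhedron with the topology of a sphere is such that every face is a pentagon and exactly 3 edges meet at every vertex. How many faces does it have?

Each face has 5 edges and each edge borders two faces, so 2E = 5F.
Each vertex has degree 3, so 3V = 2E and hence V = 5F/3.
Euler: V − E + F = 2 ⇒ (5F/3) − (5F/2) + F = 2.
Multiply by 6: (10 − 15 + 6)F = 12, i.e. 1F = 12.
So F = 12, E = 5·12/2 = 30, V = 5·12/3 = 20.

12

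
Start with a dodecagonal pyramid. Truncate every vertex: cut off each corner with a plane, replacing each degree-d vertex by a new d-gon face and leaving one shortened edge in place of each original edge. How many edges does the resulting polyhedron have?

72

The base solid has V = 13, E = 24, F = 13.
Truncation replaces each original edge-end by a new vertex, so V′ = 2E = 48.
Each original edge survives, and each old vertex of degree d contributes d new edges; summing degrees gives Σd = 2E, so E′ = E + 2E = 3E = 72.
Each original face survives and each original vertex becomes one new face: F′ = F + V = 26.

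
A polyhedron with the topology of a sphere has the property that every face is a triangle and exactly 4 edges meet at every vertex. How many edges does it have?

12

Each face has 3 edges and each edge borders two faces, so 2E = 3F.
Each vertex has degree 4, so 4V = 2E and hence V = 3F/4.
Euler: V − E + F = 2 ⇒ (3F/4) − (3F/2) + F = 2.
Multiply by 8: (6 − 12 + 8)F = 16, i.e. 2F = 16.
So F = 8, E = 3·8/2 = 12, V = 3·8/4 = 6.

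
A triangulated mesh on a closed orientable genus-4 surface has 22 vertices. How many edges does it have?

84

χ = 2 − 2·4 = -6, and every face is a triangle so 3F = 2E.
V − E + F = -6 with E = 3F/2 gives 22 − (3/2 − 1)·F = -6, so F = 56 and E = 84.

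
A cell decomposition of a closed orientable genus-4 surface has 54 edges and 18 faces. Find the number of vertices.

For a closed orientable surface of genus 4, χ = 2 − 2·4 = -6.
V = -6 + E − F = -6 + 54 − 18 = 30.

30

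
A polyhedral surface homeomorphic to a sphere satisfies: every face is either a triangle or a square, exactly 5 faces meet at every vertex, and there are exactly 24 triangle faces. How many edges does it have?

40

Let x be the number of squares; then F = 24 + x.
Edge–face incidences: 2E = 3·24 + 4·x = 72 + 4x.
Every vertex has degree 5, so 5V = 2E.
Euler: V − E + F = 2 ⇒ (2E)/5 − E + (24 + x) = 2.
Multiply by 10: 2·(2E) − 5·(2E) + 10·(24 + x) = 20, i.e. 240 + 10x − 3·(72 + 4x) = 20.
Collecting terms: −2x + 24 = 20, so −2x = −4, so x = 2.
Then 2E = 72 + 4·2 = 80, so E = 40, V = 2E/5 = 16, F = 24 + 2 = 26.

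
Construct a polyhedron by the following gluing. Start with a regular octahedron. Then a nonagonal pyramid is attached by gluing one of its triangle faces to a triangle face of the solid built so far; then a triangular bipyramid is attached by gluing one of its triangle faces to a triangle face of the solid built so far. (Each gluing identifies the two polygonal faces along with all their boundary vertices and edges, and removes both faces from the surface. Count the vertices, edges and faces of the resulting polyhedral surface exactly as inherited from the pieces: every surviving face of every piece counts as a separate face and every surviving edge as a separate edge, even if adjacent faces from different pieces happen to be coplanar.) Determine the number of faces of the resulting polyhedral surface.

A regular octahedron: V=6, E=12, F=8.
Attach a nonagonal pyramid (V=10, E=18, F=10) along a 3-gon: merge 3 vertices and 3 edges, delete both glued faces → V=13, E=27, F=16.
Attach a triangular bipyramid (V=5, E=9, F=6) along a 3-gon: merge 3 vertices and 3 edges, delete both glued faces → V=15, E=33, F=20.
Check: V − E + F = 15 − 33 + 20 = 2.

20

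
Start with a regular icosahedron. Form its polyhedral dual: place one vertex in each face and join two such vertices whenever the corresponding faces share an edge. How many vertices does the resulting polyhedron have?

20

The base solid has V = 12, E = 30, F = 20.
The dual swaps V and F and preserves E: V′ = F = 20, E′ = E = 30, F′ = V = 12.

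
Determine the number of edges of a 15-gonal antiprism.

An antiprism on an n-gon has two n-gon caps and 2n triangles: V = 2·15 = 30, E = 4·15 = 60, F = 2·15 + 2 = 32.

60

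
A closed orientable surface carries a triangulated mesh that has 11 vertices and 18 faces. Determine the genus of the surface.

0

Every face is a triangle, so 2E = 3·18 = 54, giving E = 27.
χ = V − E + F = 11 − 27 + 18 = 2.
For a closed orientable surface χ = 2 − 2g, so g = (2 − (2))/2 = 0.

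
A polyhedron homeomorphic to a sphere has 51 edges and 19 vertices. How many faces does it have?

Here V − E + F = 2.
F = 2 − V + E = 2 − 19 + 51 = 34.

34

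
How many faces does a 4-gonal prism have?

6

A prism on an n-gon has two n-gon bases and n rectangular sides: V = 2·4 = 8, E = 3·4 = 12, F = 4 + 2 = 6.
Check: V − E + F = 8 − 12 + 6 = 2.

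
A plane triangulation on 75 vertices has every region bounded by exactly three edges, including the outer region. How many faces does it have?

146

In a plane triangulation 3F = 2E and V − E + F = 2, so F = 2V − 4 = 2·75 − 4 = 146.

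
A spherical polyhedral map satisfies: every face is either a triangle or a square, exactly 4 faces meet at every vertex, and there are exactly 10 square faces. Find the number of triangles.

8

Let x be the number of triangles; then F = 10 + x.
Edge–face incidences: 2E = 4·10 + 3·x = 40 + 3x.
Every vertex has degree 4, so 4V = 2E.
Euler: V − E + F = 2 ⇒ (2E)/4 − E + (10 + x) = 2.
Multiply by 8: 2·(2E) − 4·(2E) + 8·(10 + x) = 16, i.e. 80 + 8x − 2·(40 + 3x) = 16.
Collecting terms: 2x = 16, so x = 8.
Then 2E = 40 + 3·8 = 64, so E = 32, V = 2E/4 = 16, F = 10 + 8 = 18.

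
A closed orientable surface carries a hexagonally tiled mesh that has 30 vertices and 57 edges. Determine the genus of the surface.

Every face is a hexagon and each edge borders two faces, so 6F = 2·57, giving F = 19.
χ = V − E + F = 30 − 57 + 19 = -8.
For a closed orientable surface χ = 2 − 2g, so g = (2 − (-8))/2 = 5.

5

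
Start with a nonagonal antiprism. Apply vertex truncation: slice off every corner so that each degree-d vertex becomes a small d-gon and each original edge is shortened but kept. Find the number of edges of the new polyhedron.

108

The base solid has V = 18, E = 36, F = 20.
Truncation replaces each original edge-end by a new vertex, so V′ = 2E = 72.
Each original edge survives, and each old vertex of degree d contributes d new edges; summing degrees gives Σd = 2E, so E′ = E + 2E = 3E = 108.
Each original face survives and each original vertex becomes one new face: F′ = F + V = 38.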